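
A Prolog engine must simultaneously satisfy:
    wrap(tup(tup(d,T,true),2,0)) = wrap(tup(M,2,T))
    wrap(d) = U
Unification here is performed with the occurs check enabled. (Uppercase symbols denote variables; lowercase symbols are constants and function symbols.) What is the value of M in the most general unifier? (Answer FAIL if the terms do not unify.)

tup(d,0,true)

Decompose wrap/1: tup(tup(d,T,true),2,0) = tup(M,2,T).
Decompose tup/3: tup(d,T,true) = M,  2 = 2,  0 = T.
Bind M := tup(d,T,true); no other remaining equation mentions M.
Delete trivial equation 2 = 2.
Bind T := 0; no other remaining equation mentions T. Substituting into the earlier binding gives M := tup(d,0,true).
Bind U := wrap(d).
MGU = { M = tup(d,0,true), T = 0, U = wrap(d) }, so M = tup(d,0,true).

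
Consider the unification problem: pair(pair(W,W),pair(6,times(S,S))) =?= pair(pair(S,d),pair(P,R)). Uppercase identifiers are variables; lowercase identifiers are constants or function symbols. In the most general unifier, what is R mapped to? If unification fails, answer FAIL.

times(d,d)

Decompose pair/2: pair(W,W) =?= pair(S,d),  pair(6,times(S,S)) =?= pair(P,R).
Decompose pair/2: W =?= S,  W =?= d.
Bind W := S; substituting into the one remaining equation that mentions W gives: S =?= d.
Bind S := d; substituting into the remaining equation gives: pair(6,times(d,d)) =?= pair(P,R). Substituting into the earlier binding gives W := d.
Decompose pair/2: 6 =?= P,  times(d,d) =?= R.
Bind P := 6; no other remaining equation mentions P.
Bind R := times(d,d).
MGU = { W -> d, S -> d, P -> 6, R -> times(d,d) }, so R -> times(d,d).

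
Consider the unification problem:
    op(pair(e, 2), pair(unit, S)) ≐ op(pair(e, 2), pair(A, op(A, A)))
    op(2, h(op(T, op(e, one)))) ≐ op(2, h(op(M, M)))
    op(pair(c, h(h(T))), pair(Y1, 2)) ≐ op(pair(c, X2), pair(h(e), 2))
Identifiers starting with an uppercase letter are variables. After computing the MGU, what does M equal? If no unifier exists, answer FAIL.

Decompose op/2: pair(e, 2) ≐ pair(e, 2),  pair(unit, S) ≐ pair(A, op(A, A)).
Delete trivial equation pair(e, 2) ≐ pair(e, 2).
Decompose pair/2: unit ≐ A,  S ≐ op(A, A).
Bind A := unit; substituting into the one remaining equation that mentions A gives: S ≐ op(unit, unit).
Bind S := op(unit, unit); no other remaining equation mentions S.
Decompose op/2: 2 ≐ 2,  h(op(T, op(e, one))) ≐ h(op(M, M)).
Delete trivial equation 2 ≐ 2.
Decompose h/1: op(T, op(e, one)) ≐ op(M, M).
Decompose op/2: T ≐ M,  op(e, one) ≐ M.
Bind T := M; substituting into the one remaining equation that mentions T gives: op(pair(c, h(h(M))), pair(Y1, 2)) ≐ op(pair(c, X2), pair(h(e), 2)).
Bind M := op(e, one); substituting into the remaining equation gives: op(pair(c, h(h(op(e, one)))), pair(Y1, 2)) ≐ op(pair(c, X2), pair(h(e), 2)). Substituting into the earlier binding gives T := op(e, one).
Decompose op/2: pair(c, h(h(op(e, one)))) ≐ pair(c, X2),  pair(Y1, 2) ≐ pair(h(e), 2).
Decompose pair/2: c ≐ c,  h(h(op(e, one))) ≐ X2.
Delete trivial equation c ≐ c.
Bind X2 := h(h(op(e, one))); no other remaining equation mentions X2.
Decompose pair/2: Y1 ≐ h(e),  2 ≐ 2.
Bind Y1 := h(e); no other remaining equation mentions Y1.
Delete trivial equation 2 ≐ 2.
MGU = { A -> unit, S -> op(unit, unit), T -> op(e, one), M -> op(e, one), X2 -> h(h(op(e, one))), Y1 -> h(e) }, so M -> op(e, one).

op(e, one)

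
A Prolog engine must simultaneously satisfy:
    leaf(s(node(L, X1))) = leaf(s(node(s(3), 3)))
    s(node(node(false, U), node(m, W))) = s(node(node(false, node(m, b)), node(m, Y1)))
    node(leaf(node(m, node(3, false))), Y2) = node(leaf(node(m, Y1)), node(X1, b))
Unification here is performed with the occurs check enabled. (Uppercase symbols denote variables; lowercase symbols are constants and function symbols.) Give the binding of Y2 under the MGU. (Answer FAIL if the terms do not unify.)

node(3, b)

Decompose leaf/1: s(node(L, X1)) = s(node(s(3), 3)).
Decompose s/1: node(L, X1) = node(s(3), 3).
Decompose node/2: L = s(3),  X1 = 3.
Bind L := s(3); no other remaining equation mentions L.
Bind X1 := 3; substituting into the one remaining equation that mentions X1 gives: node(leaf(node(m, node(3, false))), Y2) = node(leaf(node(m, Y1)), node(3, b)).
Decompose s/1: node(node(false, U), node(m, W)) = node(node(false, node(m, b)), node(m, Y1)).
Decompose node/2: node(false, U) = node(false, node(m, b)),  node(m, W) = node(m, Y1).
Decompose node/2: false = false,  U = node(m, b).
Delete trivial equation false = false.
Bind U := node(m, b); no other remaining equation mentions U.
Decompose node/2: m = m,  W = Y1.
Delete trivial equation m = m.
Bind W := Y1; no other remaining equation mentions W.
Decompose node/2: leaf(node(m, node(3, false))) = leaf(node(m, Y1)),  Y2 = node(3, b).
Decompose leaf/1: node(m, node(3, false)) = node(m, Y1).
Decompose node/2: m = m,  node(3, false) = Y1.
Delete trivial equation m = m.
Bind Y1 := node(3, false); no other remaining equation mentions Y1. Substituting into the earlier binding gives W := node(3, false).
Bind Y2 := node(3, b).
MGU = { L -> s(3), X1 -> 3, U -> node(m, b), W -> node(3, false), Y1 -> node(3, false), Y2 -> node(3, b) }, so Y2 -> node(3, b).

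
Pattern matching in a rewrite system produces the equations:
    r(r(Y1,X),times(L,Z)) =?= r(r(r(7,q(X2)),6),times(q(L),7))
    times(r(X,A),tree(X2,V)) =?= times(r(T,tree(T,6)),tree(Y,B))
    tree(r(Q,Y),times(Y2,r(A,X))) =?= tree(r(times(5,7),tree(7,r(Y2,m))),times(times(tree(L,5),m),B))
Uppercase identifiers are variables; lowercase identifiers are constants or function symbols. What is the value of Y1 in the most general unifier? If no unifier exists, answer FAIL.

Decompose r/2: r(Y1,X) =?= r(r(7,q(X2)),6),  times(L,Z) =?= times(q(L),7).
Decompose r/2: Y1 =?= r(7,q(X2)),  X =?= 6.
Bind Y1 := r(7,q(X2)); no other remaining equation mentions Y1.
Bind X := 6; substituting into the 2 remaining equations that mention X gives: times(r(6,A),tree(X2,V)) =?= times(r(T,tree(T,6)),tree(Y,B)),  tree(r(Q,Y),times(Y2,r(A,6))) =?= tree(r(times(5,7),tree(7,r(Y2,m))),times(times(tree(L,5),m),B)).
Decompose times/2: L =?= q(L),  Z =?= 7.
Occurs check fails: L occurs in q(L); the equation L =?= q(L) has no finite solution.

FAIL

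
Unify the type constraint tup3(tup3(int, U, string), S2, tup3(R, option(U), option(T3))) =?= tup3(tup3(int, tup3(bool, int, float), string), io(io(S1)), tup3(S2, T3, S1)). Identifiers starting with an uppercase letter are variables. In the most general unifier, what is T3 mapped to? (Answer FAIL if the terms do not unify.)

Decompose tup3/3: tup3(int, U, string) =?= tup3(int, tup3(bool, int, float), string),  S2 =?= io(io(S1)),  tup3(R, option(U), option(T3)) =?= tup3(S2, T3, S1).
Decompose tup3/3: int =?= int,  U =?= tup3(bool, int, float),  string =?= string.
Delete trivial equation int =?= int.
Bind U := tup3(bool, int, float); substituting into the one remaining equation that mentions U gives: tup3(R, option(tup3(bool, int, float)), option(T3)) =?= tup3(S2, T3, S1).
Delete trivial equation string =?= string.
Bind S2 := io(io(S1)); substituting into the remaining equation gives: tup3(R, option(tup3(bool, int, float)), option(T3)) =?= tup3(io(io(S1)), T3, S1).
Decompose tup3/3: R =?= io(io(S1)),  option(tup3(bool, int, float)) =?= T3,  option(T3) =?= S1.
Bind R := io(io(S1)); no other remaining equation mentions R.
Bind T3 := option(tup3(bool, int, float)); substituting into the remaining equation gives: option(option(tup3(bool, int, float))) =?= S1.
Bind S1 := option(option(tup3(bool, int, float))). Substituting into the earlier bindings gives S2 := io(io(option(option(tup3(bool, int, float))))), R := io(io(option(option(tup3(bool, int, float))))).
MGU = { U -> tup3(bool, int, float), S2 -> io(io(option(option(tup3(bool, int, float))))), R -> io(io(option(option(tup3(bool, int, float))))), T3 -> option(tup3(bool, int, float)), S1 -> option(option(tup3(bool, int, float))) }, so T3 -> option(tup3(bool, int, float)).

option(tup3(bool, int, float))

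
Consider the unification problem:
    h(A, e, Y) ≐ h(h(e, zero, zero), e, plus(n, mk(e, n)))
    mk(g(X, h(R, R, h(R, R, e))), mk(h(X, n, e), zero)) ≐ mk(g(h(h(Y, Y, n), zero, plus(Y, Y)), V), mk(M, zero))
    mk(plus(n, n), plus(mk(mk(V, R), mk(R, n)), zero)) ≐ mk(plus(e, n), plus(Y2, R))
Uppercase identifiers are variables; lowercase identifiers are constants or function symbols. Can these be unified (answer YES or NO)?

NO

Decompose h/3: A ≐ h(e, zero, zero),  e ≐ e,  Y ≐ plus(n, mk(e, n)).
Bind A := h(e, zero, zero); no other remaining equation mentions A.
Delete trivial equation e ≐ e.
Bind Y := plus(n, mk(e, n)); substituting into the one remaining equation that mentions Y gives: mk(g(X, h(R, R, h(R, R, e))), mk(h(X, n, e), zero)) ≐ mk(g(h(h(plus(n, mk(e, n)), plus(n, mk(e, n)), n), zero, plus(plus(n, mk(e, n)), plus(n, mk(e, n)))), V), mk(M, zero)).
Decompose mk/2: g(X, h(R, R, h(R, R, e))) ≐ g(h(h(plus(n, mk(e, n)), plus(n, mk(e, n)), n), zero, plus(plus(n, mk(e, n)), plus(n, mk(e, n)))), V),  mk(h(X, n, e), zero) ≐ mk(M, zero).
Decompose g/2: X ≐ h(h(plus(n, mk(e, n)), plus(n, mk(e, n)), n), zero, plus(plus(n, mk(e, n)), plus(n, mk(e, n)))),  h(R, R, h(R, R, e)) ≐ V.
Bind X := h(h(plus(n, mk(e, n)), plus(n, mk(e, n)), n), zero, plus(plus(n, mk(e, n)), plus(n, mk(e, n)))); substituting into the one remaining equation that mentions X gives: mk(h(h(h(plus(n, mk(e, n)), plus(n, mk(e, n)), n), zero, plus(plus(n, mk(e, n)), plus(n, mk(e, n)))), n, e), zero) ≐ mk(M, zero).
Bind V := h(R, R, h(R, R, e)); substituting into the one remaining equation that mentions V gives: mk(plus(n, n), plus(mk(mk(h(R, R, h(R, R, e)), R), mk(R, n)), zero)) ≐ mk(plus(e, n), plus(Y2, R)).
Decompose mk/2: h(h(h(plus(n, mk(e, n)), plus(n, mk(e, n)), n), zero, plus(plus(n, mk(e, n)), plus(n, mk(e, n)))), n, e) ≐ M,  zero ≐ zero.
Bind M := h(h(h(plus(n, mk(e, n)), plus(n, mk(e, n)), n), zero, plus(plus(n, mk(e, n)), plus(n, mk(e, n)))), n, e); no other remaining equation mentions M.
Delete trivial equation zero ≐ zero.
Decompose mk/2: plus(n, n) ≐ plus(e, n),  plus(mk(mk(h(R, R, h(R, R, e)), R), mk(R, n)), zero) ≐ plus(Y2, R).
Decompose plus/2: n ≐ e,  n ≐ n.
Clash: constants n and e differ; no unifier exists.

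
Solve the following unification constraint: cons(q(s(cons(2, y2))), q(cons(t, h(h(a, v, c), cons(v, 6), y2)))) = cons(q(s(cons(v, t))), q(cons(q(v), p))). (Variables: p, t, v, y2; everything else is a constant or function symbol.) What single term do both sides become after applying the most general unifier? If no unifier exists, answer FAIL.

Decompose cons/2: q(s(cons(2, y2))) = q(s(cons(v, t))),  q(cons(t, h(h(a, v, c), cons(v, 6), y2))) = q(cons(q(v), p)).
Decompose q/1: s(cons(2, y2)) = s(cons(v, t)).
Decompose s/1: cons(2, y2) = cons(v, t).
Decompose cons/2: 2 = v,  y2 = t.
Bind v := 2; substituting into the one remaining equation that mentions v gives: q(cons(t, h(h(a, 2, c), cons(2, 6), y2))) = q(cons(q(2), p)).
Bind y2 := t; substituting into the remaining equation gives: q(cons(t, h(h(a, 2, c), cons(2, 6), t))) = q(cons(q(2), p)).
Decompose q/1: cons(t, h(h(a, 2, c), cons(2, 6), t)) = cons(q(2), p).
Decompose cons/2: t = q(2),  h(h(a, 2, c), cons(2, 6), t) = p.
Bind t := q(2); substituting into the remaining equation gives: h(h(a, 2, c), cons(2, 6), q(2)) = p. Substituting into the earlier binding gives y2 := q(2).
Bind p := h(h(a, 2, c), cons(2, 6), q(2)).
Applying the MGU to either side gives cons(q(s(cons(2, q(2)))), q(cons(q(2), h(h(a, 2, c), cons(2, 6), q(2))))).

cons(q(s(cons(2, q(2)))), q(cons(q(2), h(h(a, 2, c), cons(2, 6), q(2)))))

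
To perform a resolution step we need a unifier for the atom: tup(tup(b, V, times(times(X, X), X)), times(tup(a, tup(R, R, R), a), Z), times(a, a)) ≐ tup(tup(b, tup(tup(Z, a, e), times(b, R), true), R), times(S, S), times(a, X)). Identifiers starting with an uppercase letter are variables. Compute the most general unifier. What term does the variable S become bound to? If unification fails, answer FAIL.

tup(a, tup(times(times(a, a), a), times(times(a, a), a), times(times(a, a), a)), a)

Decompose tup/3: tup(b, V, times(times(X, X), X)) ≐ tup(b, tup(tup(Z, a, e), times(b, R), true), R),  times(tup(a, tup(R, R, R), a), Z) ≐ times(S, S),  times(a, a) ≐ times(a, X).
Decompose tup/3: b ≐ b,  V ≐ tup(tup(Z, a, e), times(b, R), true),  times(times(X, X), X) ≐ R.
Delete trivial equation b ≐ b.
Bind V := tup(tup(Z, a, e), times(b, R), true); no other remaining equation mentions V.
Bind R := times(times(X, X), X); substituting into the one remaining equation that mentions R gives: times(tup(a, tup(times(times(X, X), X), times(times(X, X), X), times(times(X, X), X)), a), Z) ≐ times(S, S). Substituting into the earlier binding gives V := tup(tup(Z, a, e), times(b, times(times(X, X), X)), true).
Decompose times/2: tup(a, tup(times(times(X, X), X), times(times(X, X), X), times(times(X, X), X)), a) ≐ S,  Z ≐ S.
Bind S := tup(a, tup(times(times(X, X), X), times(times(X, X), X), times(times(X, X), X)), a); substituting into the one remaining equation that mentions S gives: Z ≐ tup(a, tup(times(times(X, X), X), times(times(X, X), X), times(times(X, X), X)), a).
Bind Z := tup(a, tup(times(times(X, X), X), times(times(X, X), X), times(times(X, X), X)), a); no other remaining equation mentions Z. Substituting into the earlier binding gives V := tup(tup(tup(a, tup(times(times(X, X), X), times(times(X, X), X), times(times(X, X), X)), a), a, e), times(b, times(times(X, X), X)), true).
Decompose times/2: a ≐ a,  a ≐ X.
Delete trivial equation a ≐ a.
Bind X := a. Substituting into the earlier bindings gives V := tup(tup(tup(a, tup(times(times(a, a), a), times(times(a, a), a), times(times(a, a), a)), a), a, e), times(b, times(times(a, a), a)), true), R := times(times(a, a), a), S := tup(a, tup(times(times(a, a), a), times(times(a, a), a), times(times(a, a), a)), a), Z := tup(a, tup(times(times(a, a), a), times(times(a, a), a), times(times(a, a), a)), a).
MGU = { V := tup(tup(tup(a, tup(times(times(a, a), a), times(times(a, a), a), times(times(a, a), a)), a), a, e), times(b, times(times(a, a), a)), true), R := times(times(a, a), a), S := tup(a, tup(times(times(a, a), a), times(times(a, a), a), times(times(a, a), a)), a), Z := tup(a, tup(times(times(a, a), a), times(times(a, a), a), times(times(a, a), a)), a), X := a }, so S := tup(a, tup(times(times(a, a), a), times(times(a, a), a), times(times(a, a), a)), a).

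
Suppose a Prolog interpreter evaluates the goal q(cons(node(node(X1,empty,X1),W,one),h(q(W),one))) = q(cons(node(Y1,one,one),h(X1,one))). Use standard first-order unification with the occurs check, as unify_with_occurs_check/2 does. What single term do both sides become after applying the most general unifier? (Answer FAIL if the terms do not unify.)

q(cons(node(node(q(one),empty,q(one)),one,one),h(q(one),one)))

Decompose q/1: cons(node(node(X1,empty,X1),W,one),h(q(W),one)) = cons(node(Y1,one,one),h(X1,one)).
Decompose cons/2: node(node(X1,empty,X1),W,one) = node(Y1,one,one),  h(q(W),one) = h(X1,one).
Decompose node/3: node(X1,empty,X1) = Y1,  W = one,  one = one.
Bind Y1 := node(X1,empty,X1); no other remaining equation mentions Y1.
Bind W := one; substituting into the one remaining equation that mentions W gives: h(q(one),one) = h(X1,one).
Delete trivial equation one = one.
Decompose h/2: q(one) = X1,  one = one.
Bind X1 := q(one); no other remaining equation mentions X1. Substituting into the earlier binding gives Y1 := node(q(one),empty,q(one)).
Delete trivial equation one = one.
Applying the MGU to either side gives q(cons(node(node(q(one),empty,q(one)),one,one),h(q(one),one))).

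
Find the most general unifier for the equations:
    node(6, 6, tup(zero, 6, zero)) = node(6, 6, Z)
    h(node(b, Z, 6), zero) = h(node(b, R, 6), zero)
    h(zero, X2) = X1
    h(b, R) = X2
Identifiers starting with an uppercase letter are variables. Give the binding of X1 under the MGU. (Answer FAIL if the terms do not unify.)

Decompose node/3: 6 = 6,  6 = 6,  tup(zero, 6, zero) = Z.
Delete trivial equation 6 = 6.
Delete trivial equation 6 = 6.
Bind Z := tup(zero, 6, zero); substituting into the one remaining equation that mentions Z gives: h(node(b, tup(zero, 6, zero), 6), zero) = h(node(b, R, 6), zero).
Decompose h/2: node(b, tup(zero, 6, zero), 6) = node(b, R, 6),  zero = zero.
Decompose node/3: b = b,  tup(zero, 6, zero) = R,  6 = 6.
Delete trivial equation b = b.
Bind R := tup(zero, 6, zero); substituting into the one remaining equation that mentions R gives: h(b, tup(zero, 6, zero)) = X2.
Delete trivial equation 6 = 6.
Delete trivial equation zero = zero.
Bind X1 := h(zero, X2); no other remaining equation mentions X1.
Bind X2 := h(b, tup(zero, 6, zero)). Substituting into the earlier binding gives X1 := h(zero, h(b, tup(zero, 6, zero))).
MGU = { Z ↦ tup(zero, 6, zero), R ↦ tup(zero, 6, zero), X1 ↦ h(zero, h(b, tup(zero, 6, zero))), X2 ↦ h(b, tup(zero, 6, zero)) }, so X1 ↦ h(zero, h(b, tup(zero, 6, zero))).

h(zero, h(b, tup(zero, 6, zero)))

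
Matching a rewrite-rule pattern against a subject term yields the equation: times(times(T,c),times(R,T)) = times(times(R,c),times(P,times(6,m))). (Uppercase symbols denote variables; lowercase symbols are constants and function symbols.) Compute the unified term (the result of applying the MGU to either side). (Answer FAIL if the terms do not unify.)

times(times(times(6,m),c),times(times(6,m),times(6,m)))

Decompose times/2: times(T,c) = times(R,c),  times(R,T) = times(P,times(6,m)).
Decompose times/2: T = R,  c = c.
Bind T := R; substituting into the one remaining equation that mentions T gives: times(R,R) = times(P,times(6,m)).
Delete trivial equation c = c.
Decompose times/2: R = P,  R = times(6,m).
Bind R := P; substituting into the remaining equation gives: P = times(6,m). Substituting into the earlier binding gives T := P.
Bind P := times(6,m). Substituting into the earlier bindings gives T := times(6,m), R := times(6,m).
Applying the MGU to either side gives times(times(times(6,m),c),times(times(6,m),times(6,m))).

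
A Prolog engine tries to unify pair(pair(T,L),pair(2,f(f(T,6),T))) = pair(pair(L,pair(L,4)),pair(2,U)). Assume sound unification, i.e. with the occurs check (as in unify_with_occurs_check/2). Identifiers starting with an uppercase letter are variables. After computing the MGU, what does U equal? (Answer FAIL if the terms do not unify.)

FAIL

Decompose pair/2: pair(T,L) = pair(L,pair(L,4)),  pair(2,f(f(T,6),T)) = pair(2,U).
Decompose pair/2: T = L,  L = pair(L,4).
Bind T := L; substituting into the one remaining equation that mentions T gives: pair(2,f(f(L,6),L)) = pair(2,U).
Occurs check fails: L occurs in pair(L,4); the equation L = pair(L,4) has no finite solution.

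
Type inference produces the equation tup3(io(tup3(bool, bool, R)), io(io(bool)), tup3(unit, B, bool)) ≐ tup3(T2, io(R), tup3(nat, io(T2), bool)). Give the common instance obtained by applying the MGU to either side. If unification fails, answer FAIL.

FAIL

Decompose tup3/3: io(tup3(bool, bool, R)) ≐ T2,  io(io(bool)) ≐ io(R),  tup3(unit, B, bool) ≐ tup3(nat, io(T2), bool).
Bind T2 := io(tup3(bool, bool, R)); substituting into the one remaining equation that mentions T2 gives: tup3(unit, B, bool) ≐ tup3(nat, io(io(tup3(bool, bool, R))), bool).
Decompose io/1: io(bool) ≐ R.
Bind R := io(bool); substituting into the remaining equation gives: tup3(unit, B, bool) ≐ tup3(nat, io(io(tup3(bool, bool, io(bool)))), bool). Substituting into the earlier binding gives T2 := io(tup3(bool, bool, io(bool))).
Decompose tup3/3: unit ≐ nat,  B ≐ io(io(tup3(bool, bool, io(bool)))),  bool ≐ bool.
Clash: constants unit and nat differ; no unifier exists.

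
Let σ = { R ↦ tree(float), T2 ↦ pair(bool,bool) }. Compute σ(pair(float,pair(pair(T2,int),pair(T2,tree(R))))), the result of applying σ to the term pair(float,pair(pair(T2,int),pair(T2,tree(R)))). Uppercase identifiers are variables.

pair(float,pair(pair(pair(bool,bool),int),pair(pair(bool,bool),tree(tree(float)))))

Replace each occurrence of R with tree(float).
Replace each occurrence of T2 with pair(bool,bool).
Result: pair(float,pair(pair(pair(bool,bool),int),pair(pair(bool,bool),tree(tree(float))))).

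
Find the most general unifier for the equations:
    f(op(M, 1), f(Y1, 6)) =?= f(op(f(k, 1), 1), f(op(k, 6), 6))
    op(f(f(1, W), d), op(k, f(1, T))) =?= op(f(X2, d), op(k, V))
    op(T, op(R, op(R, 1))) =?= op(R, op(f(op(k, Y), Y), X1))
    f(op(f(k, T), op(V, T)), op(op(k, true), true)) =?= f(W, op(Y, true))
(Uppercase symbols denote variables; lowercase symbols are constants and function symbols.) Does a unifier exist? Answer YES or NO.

Decompose f/2: op(M, 1) =?= op(f(k, 1), 1),  f(Y1, 6) =?= f(op(k, 6), 6).
Decompose op/2: M =?= f(k, 1),  1 =?= 1.
Bind M := f(k, 1); no other remaining equation mentions M.
Delete trivial equation 1 =?= 1.
Decompose f/2: Y1 =?= op(k, 6),  6 =?= 6.
Bind Y1 := op(k, 6); no other remaining equation mentions Y1.
Delete trivial equation 6 =?= 6.
Decompose op/2: f(f(1, W), d) =?= f(X2, d),  op(k, f(1, T)) =?= op(k, V).
Decompose f/2: f(1, W) =?= X2,  d =?= d.
Bind X2 := f(1, W); no other remaining equation mentions X2.
Delete trivial equation d =?= d.
Decompose op/2: k =?= k,  f(1, T) =?= V.
Delete trivial equation k =?= k.
Bind V := f(1, T); substituting into the one remaining equation that mentions V gives: f(op(f(k, T), op(f(1, T), T)), op(op(k, true), true)) =?= f(W, op(Y, true)).
Decompose op/2: T =?= R,  op(R, op(R, 1)) =?= op(f(op(k, Y), Y), X1).
Bind T := R; substituting into the one remaining equation that mentions T gives: f(op(f(k, R), op(f(1, R), R)), op(op(k, true), true)) =?= f(W, op(Y, true)). Substituting into the earlier binding gives V := f(1, R).
Decompose op/2: R =?= f(op(k, Y), Y),  op(R, 1) =?= X1.
Bind R := f(op(k, Y), Y); substituting into the remaining equations gives: op(f(op(k, Y), Y), 1) =?= X1,  f(op(f(k, f(op(k, Y), Y)), op(f(1, f(op(k, Y), Y)), f(op(k, Y), Y))), op(op(k, true), true)) =?= f(W, op(Y, true)). Substituting into the earlier bindings gives V := f(1, f(op(k, Y), Y)), T := f(op(k, Y), Y).
Bind X1 := op(f(op(k, Y), Y), 1); no other remaining equation mentions X1.
Decompose f/2: op(f(k, f(op(k, Y), Y)), op(f(1, f(op(k, Y), Y)), f(op(k, Y), Y))) =?= W,  op(op(k, true), true) =?= op(Y, true).
Bind W := op(f(k, f(op(k, Y), Y)), op(f(1, f(op(k, Y), Y)), f(op(k, Y), Y))); no other remaining equation mentions W. Substituting into the earlier binding gives X2 := f(1, op(f(k, f(op(k, Y), Y)), op(f(1, f(op(k, Y), Y)), f(op(k, Y), Y)))).
Decompose op/2: op(k, true) =?= Y,  true =?= true.
Bind Y := op(k, true); no other remaining equation mentions Y. Substituting into the earlier bindings gives X2 := f(1, op(f(k, f(op(k, op(k, true)), op(k, true))), op(f(1, f(op(k, op(k, true)), op(k, true))), f(op(k, op(k, true)), op(k, true))))), V := f(1, f(op(k, op(k, true)), op(k, true))), T := f(op(k, op(k, true)), op(k, true)), R := f(op(k, op(k, true)), op(k, true)), X1 := op(f(op(k, op(k, true)), op(k, true)), 1), W := op(f(k, f(op(k, op(k, true)), op(k, true))), op(f(1, f(op(k, op(k, true)), op(k, true))), f(op(k, op(k, true)), op(k, true)))).
Delete trivial equation true =?= true.
No equations remain and no clash or occurs-check failure arose, so a unifier exists.

YES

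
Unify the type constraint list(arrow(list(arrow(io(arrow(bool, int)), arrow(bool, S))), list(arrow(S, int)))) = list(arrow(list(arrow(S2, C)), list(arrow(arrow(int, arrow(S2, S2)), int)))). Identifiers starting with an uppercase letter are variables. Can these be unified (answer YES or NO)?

YES

Decompose list/1: arrow(list(arrow(io(arrow(bool, int)), arrow(bool, S))), list(arrow(S, int))) = arrow(list(arrow(S2, C)), list(arrow(arrow(int, arrow(S2, S2)), int))).
Decompose arrow/2: list(arrow(io(arrow(bool, int)), arrow(bool, S))) = list(arrow(S2, C)),  list(arrow(S, int)) = list(arrow(arrow(int, arrow(S2, S2)), int)).
Decompose list/1: arrow(io(arrow(bool, int)), arrow(bool, S)) = arrow(S2, C).
Decompose arrow/2: io(arrow(bool, int)) = S2,  arrow(bool, S) = C.
Bind S2 := io(arrow(bool, int)); substituting into the one remaining equation that mentions S2 gives: list(arrow(S, int)) = list(arrow(arrow(int, arrow(io(arrow(bool, int)), io(arrow(bool, int)))), int)).
Bind C := arrow(bool, S); no other remaining equation mentions C.
Decompose list/1: arrow(S, int) = arrow(arrow(int, arrow(io(arrow(bool, int)), io(arrow(bool, int)))), int).
Decompose arrow/2: S = arrow(int, arrow(io(arrow(bool, int)), io(arrow(bool, int)))),  int = int.
Bind S := arrow(int, arrow(io(arrow(bool, int)), io(arrow(bool, int)))); no other remaining equation mentions S. Substituting into the earlier binding gives C := arrow(bool, arrow(int, arrow(io(arrow(bool, int)), io(arrow(bool, int))))).
Delete trivial equation int = int.
No equations remain and no clash or occurs-check failure arose, so a unifier exists.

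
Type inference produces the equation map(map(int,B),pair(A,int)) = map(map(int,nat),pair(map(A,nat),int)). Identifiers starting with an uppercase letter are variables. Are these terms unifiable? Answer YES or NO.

NO

Decompose map/2: map(int,B) = map(int,nat),  pair(A,int) = pair(map(A,nat),int).
Decompose map/2: int = int,  B = nat.
Delete trivial equation int = int.
Bind B := nat; no other remaining equation mentions B.
Decompose pair/2: A = map(A,nat),  int = int.
Occurs check fails: A occurs in map(A,nat); the equation A = map(A,nat) has no finite solution.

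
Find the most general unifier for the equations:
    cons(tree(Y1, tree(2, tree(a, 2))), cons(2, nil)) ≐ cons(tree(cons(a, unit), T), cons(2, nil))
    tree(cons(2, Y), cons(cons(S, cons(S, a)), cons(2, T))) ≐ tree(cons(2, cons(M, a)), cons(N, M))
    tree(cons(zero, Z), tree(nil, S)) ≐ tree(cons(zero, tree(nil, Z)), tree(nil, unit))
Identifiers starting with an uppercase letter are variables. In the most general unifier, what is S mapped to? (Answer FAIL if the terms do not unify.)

FAIL

Decompose cons/2: tree(Y1, tree(2, tree(a, 2))) ≐ tree(cons(a, unit), T),  cons(2, nil) ≐ cons(2, nil).
Decompose tree/2: Y1 ≐ cons(a, unit),  tree(2, tree(a, 2)) ≐ T.
Bind Y1 := cons(a, unit); no other remaining equation mentions Y1.
Bind T := tree(2, tree(a, 2)); substituting into the one remaining equation that mentions T gives: tree(cons(2, Y), cons(cons(S, cons(S, a)), cons(2, tree(2, tree(a, 2))))) ≐ tree(cons(2, cons(M, a)), cons(N, M)).
Delete trivial equation cons(2, nil) ≐ cons(2, nil).
Decompose tree/2: cons(2, Y) ≐ cons(2, cons(M, a)),  cons(cons(S, cons(S, a)), cons(2, tree(2, tree(a, 2)))) ≐ cons(N, M).
Decompose cons/2: 2 ≐ 2,  Y ≐ cons(M, a).
Delete trivial equation 2 ≐ 2.
Bind Y := cons(M, a); no other remaining equation mentions Y.
Decompose cons/2: cons(S, cons(S, a)) ≐ N,  cons(2, tree(2, tree(a, 2))) ≐ M.
Bind N := cons(S, cons(S, a)); no other remaining equation mentions N.
Bind M := cons(2, tree(2, tree(a, 2))); no other remaining equation mentions M. Substituting into the earlier binding gives Y := cons(cons(2, tree(2, tree(a, 2))), a).
Decompose tree/2: cons(zero, Z) ≐ cons(zero, tree(nil, Z)),  tree(nil, S) ≐ tree(nil, unit).
Decompose cons/2: zero ≐ zero,  Z ≐ tree(nil, Z).
Delete trivial equation zero ≐ zero.
Occurs check fails: Z occurs in tree(nil, Z); the equation Z ≐ tree(nil, Z) has no finite solution.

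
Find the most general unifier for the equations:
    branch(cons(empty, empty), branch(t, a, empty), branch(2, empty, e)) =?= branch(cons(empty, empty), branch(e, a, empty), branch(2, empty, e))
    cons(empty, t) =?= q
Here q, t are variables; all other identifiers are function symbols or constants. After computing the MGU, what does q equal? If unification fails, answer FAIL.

Decompose branch/3: cons(empty, empty) =?= cons(empty, empty),  branch(t, a, empty) =?= branch(e, a, empty),  branch(2, empty, e) =?= branch(2, empty, e).
Delete trivial equation cons(empty, empty) =?= cons(empty, empty).
Decompose branch/3: t =?= e,  a =?= a,  empty =?= empty.
Bind t := e; substituting into the one remaining equation that mentions t gives: cons(empty, e) =?= q.
Delete trivial equation a =?= a.
Delete trivial equation empty =?= empty.
Delete trivial equation branch(2, empty, e) =?= branch(2, empty, e).
Bind q := cons(empty, e).
MGU = { t -> e, q -> cons(empty, e) }, so q -> cons(empty, e).

cons(empty, e)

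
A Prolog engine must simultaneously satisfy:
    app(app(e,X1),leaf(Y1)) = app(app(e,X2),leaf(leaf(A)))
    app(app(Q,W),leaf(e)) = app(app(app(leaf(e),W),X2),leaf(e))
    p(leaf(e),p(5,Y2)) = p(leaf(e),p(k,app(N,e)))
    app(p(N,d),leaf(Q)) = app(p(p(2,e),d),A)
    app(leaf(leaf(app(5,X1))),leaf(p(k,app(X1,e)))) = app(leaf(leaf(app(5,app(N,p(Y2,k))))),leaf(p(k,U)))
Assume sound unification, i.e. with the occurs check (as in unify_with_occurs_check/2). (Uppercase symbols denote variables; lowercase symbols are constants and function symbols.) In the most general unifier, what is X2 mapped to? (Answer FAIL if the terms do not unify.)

Decompose app/2: app(e,X1) = app(e,X2),  leaf(Y1) = leaf(leaf(A)).
Decompose app/2: e = e,  X1 = X2.
Delete trivial equation e = e.
Bind X1 := X2; substituting into the one remaining equation that mentions X1 gives: app(leaf(leaf(app(5,X2))),leaf(p(k,app(X2,e)))) = app(leaf(leaf(app(5,app(N,p(Y2,k))))),leaf(p(k,U))).
Decompose leaf/1: Y1 = leaf(A).
Bind Y1 := leaf(A); no other remaining equation mentions Y1.
Decompose app/2: app(Q,W) = app(app(leaf(e),W),X2),  leaf(e) = leaf(e).
Decompose app/2: Q = app(leaf(e),W),  W = X2.
Bind Q := app(leaf(e),W); substituting into the one remaining equation that mentions Q gives: app(p(N,d),leaf(app(leaf(e),W))) = app(p(p(2,e),d),A).
Bind W := X2; substituting into the one remaining equation that mentions W gives: app(p(N,d),leaf(app(leaf(e),X2))) = app(p(p(2,e),d),A). Substituting into the earlier binding gives Q := app(leaf(e),X2).
Delete trivial equation leaf(e) = leaf(e).
Decompose p/2: leaf(e) = leaf(e),  p(5,Y2) = p(k,app(N,e)).
Delete trivial equation leaf(e) = leaf(e).
Decompose p/2: 5 = k,  Y2 = app(N,e).
Clash: constants 5 and k differ; no unifier exists.

FAIL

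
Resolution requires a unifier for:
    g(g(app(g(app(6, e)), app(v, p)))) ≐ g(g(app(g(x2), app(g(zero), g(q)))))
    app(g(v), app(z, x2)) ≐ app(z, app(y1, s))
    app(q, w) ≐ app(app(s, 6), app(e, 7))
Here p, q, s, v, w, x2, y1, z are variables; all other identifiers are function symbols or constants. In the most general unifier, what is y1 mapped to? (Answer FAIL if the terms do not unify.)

Decompose g/1: g(app(g(app(6, e)), app(v, p))) ≐ g(app(g(x2), app(g(zero), g(q)))).
Decompose g/1: app(g(app(6, e)), app(v, p)) ≐ app(g(x2), app(g(zero), g(q))).
Decompose app/2: g(app(6, e)) ≐ g(x2),  app(v, p) ≐ app(g(zero), g(q)).
Decompose g/1: app(6, e) ≐ x2.
Bind x2 := app(6, e); substituting into the one remaining equation that mentions x2 gives: app(g(v), app(z, app(6, e))) ≐ app(z, app(y1, s)).
Decompose app/2: v ≐ g(zero),  p ≐ g(q).
Bind v := g(zero); substituting into the one remaining equation that mentions v gives: app(g(g(zero)), app(z, app(6, e))) ≐ app(z, app(y1, s)).
Bind p := g(q); no other remaining equation mentions p.
Decompose app/2: g(g(zero)) ≐ z,  app(z, app(6, e)) ≐ app(y1, s).
Bind z := g(g(zero)); substituting into the one remaining equation that mentions z gives: app(g(g(zero)), app(6, e)) ≐ app(y1, s).
Decompose app/2: g(g(zero)) ≐ y1,  app(6, e) ≐ s.
Bind y1 := g(g(zero)); no other remaining equation mentions y1.
Bind s := app(6, e); substituting into the remaining equation gives: app(q, w) ≐ app(app(app(6, e), 6), app(e, 7)).
Decompose app/2: q ≐ app(app(6, e), 6),  w ≐ app(e, 7).
Bind q := app(app(6, e), 6); no other remaining equation mentions q. Substituting into the earlier binding gives p := g(app(app(6, e), 6)).
Bind w := app(e, 7).
MGU = { x2 -> app(6, e), v -> g(zero), p -> g(app(app(6, e), 6)), z -> g(g(zero)), y1 -> g(g(zero)), s -> app(6, e), q -> app(app(6, e), 6), w -> app(e, 7) }, so y1 -> g(g(zero)).

g(g(zero))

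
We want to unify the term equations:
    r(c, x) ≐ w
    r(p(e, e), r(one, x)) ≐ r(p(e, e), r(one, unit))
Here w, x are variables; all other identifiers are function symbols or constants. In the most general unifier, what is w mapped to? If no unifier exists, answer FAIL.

Bind w := r(c, x); no other remaining equation mentions w.
Decompose r/2: p(e, e) ≐ p(e, e),  r(one, x) ≐ r(one, unit).
Delete trivial equation p(e, e) ≐ p(e, e).
Decompose r/2: one ≐ one,  x ≐ unit.
Delete trivial equation one ≐ one.
Bind x := unit. Substituting into the earlier binding gives w := r(c, unit).
MGU = { w -> r(c, unit), x -> unit }, so w -> r(c, unit).

r(c, unit)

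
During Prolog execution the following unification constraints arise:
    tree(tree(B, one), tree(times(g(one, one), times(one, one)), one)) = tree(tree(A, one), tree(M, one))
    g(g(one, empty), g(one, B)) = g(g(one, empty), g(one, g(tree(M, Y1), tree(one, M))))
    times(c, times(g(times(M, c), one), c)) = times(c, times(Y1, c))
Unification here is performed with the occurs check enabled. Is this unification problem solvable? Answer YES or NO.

Decompose tree/2: tree(B, one) = tree(A, one),  tree(times(g(one, one), times(one, one)), one) = tree(M, one).
Decompose tree/2: B = A,  one = one.
Bind B := A; substituting into the one remaining equation that mentions B gives: g(g(one, empty), g(one, A)) = g(g(one, empty), g(one, g(tree(M, Y1), tree(one, M)))).
Delete trivial equation one = one.
Decompose tree/2: times(g(one, one), times(one, one)) = M,  one = one.
Bind M := times(g(one, one), times(one, one)); substituting into the 2 remaining equations that mention M gives: g(g(one, empty), g(one, A)) = g(g(one, empty), g(one, g(tree(times(g(one, one), times(one, one)), Y1), tree(one, times(g(one, one), times(one, one)))))),  times(c, times(g(times(times(g(one, one), times(one, one)), c), one), c)) = times(c, times(Y1, c)).
Delete trivial equation one = one.
Decompose g/2: g(one, empty) = g(one, empty),  g(one, A) = g(one, g(tree(times(g(one, one), times(one, one)), Y1), tree(one, times(g(one, one), times(one, one))))).
Delete trivial equation g(one, empty) = g(one, empty).
Decompose g/2: one = one,  A = g(tree(times(g(one, one), times(one, one)), Y1), tree(one, times(g(one, one), times(one, one)))).
Delete trivial equation one = one.
Bind A := g(tree(times(g(one, one), times(one, one)), Y1), tree(one, times(g(one, one), times(one, one)))); no other remaining equation mentions A. Substituting into the earlier binding gives B := g(tree(times(g(one, one), times(one, one)), Y1), tree(one, times(g(one, one), times(one, one)))).
Decompose times/2: c = c,  times(g(times(times(g(one, one), times(one, one)), c), one), c) = times(Y1, c).
Delete trivial equation c = c.
Decompose times/2: g(times(times(g(one, one), times(one, one)), c), one) = Y1,  c = c.
Bind Y1 := g(times(times(g(one, one), times(one, one)), c), one); no other remaining equation mentions Y1. Substituting into the earlier bindings gives B := g(tree(times(g(one, one), times(one, one)), g(times(times(g(one, one), times(one, one)), c), one)), tree(one, times(g(one, one), times(one, one)))), A := g(tree(times(g(one, one), times(one, one)), g(times(times(g(one, one), times(one, one)), c), one)), tree(one, times(g(one, one), times(one, one)))).
Delete trivial equation c = c.
No equations remain and no clash or occurs-check failure arose, so a unifier exists.

YES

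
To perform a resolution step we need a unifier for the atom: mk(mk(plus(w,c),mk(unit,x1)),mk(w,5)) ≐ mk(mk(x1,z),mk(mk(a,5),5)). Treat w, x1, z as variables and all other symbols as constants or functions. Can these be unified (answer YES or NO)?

YES

Decompose mk/2: mk(plus(w,c),mk(unit,x1)) ≐ mk(x1,z),  mk(w,5) ≐ mk(mk(a,5),5).
Decompose mk/2: plus(w,c) ≐ x1,  mk(unit,x1) ≐ z.
Bind x1 := plus(w,c); substituting into the one remaining equation that mentions x1 gives: mk(unit,plus(w,c)) ≐ z.
Bind z := mk(unit,plus(w,c)); no other remaining equation mentions z.
Decompose mk/2: w ≐ mk(a,5),  5 ≐ 5.
Bind w := mk(a,5); no other remaining equation mentions w. Substituting into the earlier bindings gives x1 := plus(mk(a,5),c), z := mk(unit,plus(mk(a,5),c)).
Delete trivial equation 5 ≐ 5.
No equations remain and no clash or occurs-check failure arose, so a unifier exists.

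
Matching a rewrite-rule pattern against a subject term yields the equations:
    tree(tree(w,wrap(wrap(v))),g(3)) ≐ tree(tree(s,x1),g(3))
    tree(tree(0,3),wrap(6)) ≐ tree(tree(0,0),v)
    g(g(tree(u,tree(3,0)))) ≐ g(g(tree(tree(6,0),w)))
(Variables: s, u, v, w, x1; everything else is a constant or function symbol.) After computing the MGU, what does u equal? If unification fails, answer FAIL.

Decompose tree/2: tree(w,wrap(wrap(v))) ≐ tree(s,x1),  g(3) ≐ g(3).
Decompose tree/2: w ≐ s,  wrap(wrap(v)) ≐ x1.
Bind w := s; substituting into the one remaining equation that mentions w gives: g(g(tree(u,tree(3,0)))) ≐ g(g(tree(tree(6,0),s))).
Bind x1 := wrap(wrap(v)); no other remaining equation mentions x1.
Delete trivial equation g(3) ≐ g(3).
Decompose tree/2: tree(0,3) ≐ tree(0,0),  wrap(6) ≐ v.
Decompose tree/2: 0 ≐ 0,  3 ≐ 0.
Delete trivial equation 0 ≐ 0.
Clash: constants 3 and 0 differ; no unifier exists.

FAIL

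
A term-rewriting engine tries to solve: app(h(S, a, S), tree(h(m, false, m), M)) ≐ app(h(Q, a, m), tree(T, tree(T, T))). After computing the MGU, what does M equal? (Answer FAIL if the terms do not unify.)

Decompose app/2: h(S, a, S) ≐ h(Q, a, m),  tree(h(m, false, m), M) ≐ tree(T, tree(T, T)).
Decompose h/3: S ≐ Q,  a ≐ a,  S ≐ m.
Bind S := Q; substituting into the one remaining equation that mentions S gives: Q ≐ m.
Delete trivial equation a ≐ a.
Bind Q := m; no other remaining equation mentions Q. Substituting into the earlier binding gives S := m.
Decompose tree/2: h(m, false, m) ≐ T,  M ≐ tree(T, T).
Bind T := h(m, false, m); substituting into the remaining equation gives: M ≐ tree(h(m, false, m), h(m, false, m)).
Bind M := tree(h(m, false, m), h(m, false, m)).
MGU = { S -> m, Q -> m, T -> h(m, false, m), M -> tree(h(m, false, m), h(m, false, m)) }, so M -> tree(h(m, false, m), h(m, false, m)).

tree(h(m, false, m), h(m, false, m))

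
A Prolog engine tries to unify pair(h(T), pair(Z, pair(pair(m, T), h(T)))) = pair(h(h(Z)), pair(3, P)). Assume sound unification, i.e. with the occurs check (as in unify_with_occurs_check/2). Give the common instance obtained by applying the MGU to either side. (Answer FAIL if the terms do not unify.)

pair(h(h(3)), pair(3, pair(pair(m, h(3)), h(h(3)))))

Decompose pair/2: h(T) = h(h(Z)),  pair(Z, pair(pair(m, T), h(T))) = pair(3, P).
Decompose h/1: T = h(Z).
Bind T := h(Z); substituting into the remaining equation gives: pair(Z, pair(pair(m, h(Z)), h(h(Z)))) = pair(3, P).
Decompose pair/2: Z = 3,  pair(pair(m, h(Z)), h(h(Z))) = P.
Bind Z := 3; substituting into the remaining equation gives: pair(pair(m, h(3)), h(h(3))) = P. Substituting into the earlier binding gives T := h(3).
Bind P := pair(pair(m, h(3)), h(h(3))).
Applying the MGU to either side gives pair(h(h(3)), pair(3, pair(pair(m, h(3)), h(h(3))))).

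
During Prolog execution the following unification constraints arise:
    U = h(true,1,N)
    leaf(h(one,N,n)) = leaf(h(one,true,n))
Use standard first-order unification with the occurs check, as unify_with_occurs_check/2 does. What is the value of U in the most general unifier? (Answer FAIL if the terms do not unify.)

Bind U := h(true,1,N); no other remaining equation mentions U.
Decompose leaf/1: h(one,N,n) = h(one,true,n).
Decompose h/3: one = one,  N = true,  n = n.
Delete trivial equation one = one.
Bind N := true; no other remaining equation mentions N. Substituting into the earlier binding gives U := h(true,1,true).
Delete trivial equation n = n.
MGU = { U = h(true,1,true), N = true }, so U = h(true,1,true).

h(true,1,true)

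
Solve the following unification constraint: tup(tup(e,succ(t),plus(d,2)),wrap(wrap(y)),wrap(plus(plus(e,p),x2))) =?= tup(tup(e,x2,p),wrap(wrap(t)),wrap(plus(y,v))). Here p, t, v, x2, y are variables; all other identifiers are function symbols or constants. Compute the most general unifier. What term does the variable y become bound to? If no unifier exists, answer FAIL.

Decompose tup/3: tup(e,succ(t),plus(d,2)) =?= tup(e,x2,p),  wrap(wrap(y)) =?= wrap(wrap(t)),  wrap(plus(plus(e,p),x2)) =?= wrap(plus(y,v)).
Decompose tup/3: e =?= e,  succ(t) =?= x2,  plus(d,2) =?= p.
Delete trivial equation e =?= e.
Bind x2 := succ(t); substituting into the one remaining equation that mentions x2 gives: wrap(plus(plus(e,p),succ(t))) =?= wrap(plus(y,v)).
Bind p := plus(d,2); substituting into the one remaining equation that mentions p gives: wrap(plus(plus(e,plus(d,2)),succ(t))) =?= wrap(plus(y,v)).
Decompose wrap/1: wrap(y) =?= wrap(t).
Decompose wrap/1: y =?= t.
Bind y := t; substituting into the remaining equation gives: wrap(plus(plus(e,plus(d,2)),succ(t))) =?= wrap(plus(t,v)).
Decompose wrap/1: plus(plus(e,plus(d,2)),succ(t)) =?= plus(t,v).
Decompose plus/2: plus(e,plus(d,2)) =?= t,  succ(t) =?= v.
Bind t := plus(e,plus(d,2)); substituting into the remaining equation gives: succ(plus(e,plus(d,2))) =?= v. Substituting into the earlier bindings gives x2 := succ(plus(e,plus(d,2))), y := plus(e,plus(d,2)).
Bind v := succ(plus(e,plus(d,2))).
MGU = { x2 ↦ succ(plus(e,plus(d,2))), p ↦ plus(d,2), y ↦ plus(e,plus(d,2)), t ↦ plus(e,plus(d,2)), v ↦ succ(plus(e,plus(d,2))) }, so y ↦ plus(e,plus(d,2)).

plus(e,plus(d,2))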